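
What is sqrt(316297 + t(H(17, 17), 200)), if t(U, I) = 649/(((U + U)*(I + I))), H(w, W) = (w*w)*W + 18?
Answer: 13*sqrt(72811228061702)/197240 ≈ 562.40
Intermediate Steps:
H(w, W) = 18 + W*w**2 (H(w, W) = w**2*W + 18 = W*w**2 + 18 = 18 + W*w**2)
t(U, I) = 649/(4*I*U) (t(U, I) = 649/(((2*U)*(2*I))) = 649/((4*I*U)) = 649*(1/(4*I*U)) = 649/(4*I*U))
sqrt(316297 + t(H(17, 17), 200)) = sqrt(316297 + (649/4)/(200*(18 + 17*17**2))) = sqrt(316297 + (649/4)*(1/200)/(18 + 17*289)) = sqrt(316297 + (649/4)*(1/200)/(18 + 4913)) = sqrt(316297 + (649/4)*(1/200)/4931) = sqrt(316297 + (649/4)*(1/200)*(1/4931)) = sqrt(316297 + 649/3944800) = sqrt(1247728406249/3944800) = 13*sqrt(72811228061702)/197240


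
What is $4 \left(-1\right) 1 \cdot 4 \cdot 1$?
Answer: $-16$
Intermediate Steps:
$4 \left(-1\right) 1 \cdot 4 \cdot 1 = 4 \left(\left(-1\right) 4\right) 1 = 4 \left(-4\right) 1 = \left(-16\right) 1 = -16$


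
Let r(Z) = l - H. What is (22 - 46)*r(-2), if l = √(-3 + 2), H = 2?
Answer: 48 - 24*I ≈ 48.0 - 24.0*I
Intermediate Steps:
l = I (l = √(-1) = I ≈ 1.0*I)
r(Z) = -2 + I (r(Z) = I - 1*2 = I - 2 = -2 + I)
(22 - 46)*r(-2) = (22 - 46)*(-2 + I) = -24*(-2 + I) = 48 - 24*I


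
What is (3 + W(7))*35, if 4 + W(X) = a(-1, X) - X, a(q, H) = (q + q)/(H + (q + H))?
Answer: -3710/13 ≈ -285.38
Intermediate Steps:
a(q, H) = 2*q/(q + 2*H) (a(q, H) = (2*q)/(H + (H + q)) = (2*q)/(q + 2*H) = 2*q/(q + 2*H))
W(X) = -4 - X - 2/(-1 + 2*X) (W(X) = -4 + (2*(-1)/(-1 + 2*X) - X) = -4 + (-2/(-1 + 2*X) - X) = -4 + (-X - 2/(-1 + 2*X)) = -4 - X - 2/(-1 + 2*X))
(3 + W(7))*35 = (3 + (2 - 7*7 - 2*7²)/(-1 + 2*7))*35 = (3 + (2 - 49 - 2*49)/(-1 + 14))*35 = (3 + (2 - 49 - 98)/13)*35 = (3 + (1/13)*(-145))*35 = (3 - 145/13)*35 = -106/13*35 = -3710/13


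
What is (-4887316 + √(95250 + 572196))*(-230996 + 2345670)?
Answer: -10335080074984 + 2114674*√667446 ≈ -1.0333e+13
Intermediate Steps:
(-4887316 + √(95250 + 572196))*(-230996 + 2345670) = (-4887316 + √667446)*2114674 = -10335080074984 + 2114674*√667446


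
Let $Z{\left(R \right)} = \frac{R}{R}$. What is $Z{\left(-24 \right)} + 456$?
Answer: $457$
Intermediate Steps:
$Z{\left(R \right)} = 1$
$Z{\left(-24 \right)} + 456 = 1 + 456 = 457$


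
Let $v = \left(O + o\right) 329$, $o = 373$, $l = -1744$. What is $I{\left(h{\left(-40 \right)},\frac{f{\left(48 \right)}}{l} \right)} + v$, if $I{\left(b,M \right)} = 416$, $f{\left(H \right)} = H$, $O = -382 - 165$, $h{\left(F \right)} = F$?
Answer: $-56830$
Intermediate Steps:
$O = -547$
$v = -57246$ ($v = \left(-547 + 373\right) 329 = \left(-174\right) 329 = -57246$)
$I{\left(h{\left(-40 \right)},\frac{f{\left(48 \right)}}{l} \right)} + v = 416 - 57246 = -56830$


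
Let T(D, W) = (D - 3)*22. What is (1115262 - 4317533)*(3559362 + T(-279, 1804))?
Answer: -11378174821818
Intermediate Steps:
T(D, W) = -66 + 22*D (T(D, W) = (-3 + D)*22 = -66 + 22*D)
(1115262 - 4317533)*(3559362 + T(-279, 1804)) = (1115262 - 4317533)*(3559362 + (-66 + 22*(-279))) = -3202271*(3559362 + (-66 - 6138)) = -3202271*(3559362 - 6204) = -3202271*3553158 = -11378174821818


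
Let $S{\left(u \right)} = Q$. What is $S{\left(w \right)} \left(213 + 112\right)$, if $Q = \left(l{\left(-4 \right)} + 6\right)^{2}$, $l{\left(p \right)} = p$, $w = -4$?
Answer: $1300$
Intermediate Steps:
$Q = 4$ ($Q = \left(-4 + 6\right)^{2} = 2^{2} = 4$)
$S{\left(u \right)} = 4$
$S{\left(w \right)} \left(213 + 112\right) = 4 \left(213 + 112\right) = 4 \cdot 325 = 1300$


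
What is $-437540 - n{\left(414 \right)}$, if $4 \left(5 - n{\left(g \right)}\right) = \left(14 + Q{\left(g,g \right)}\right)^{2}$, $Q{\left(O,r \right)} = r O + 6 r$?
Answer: $7559343264$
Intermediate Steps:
$Q{\left(O,r \right)} = 6 r + O r$ ($Q{\left(O,r \right)} = O r + 6 r = 6 r + O r$)
$n{\left(g \right)} = 5 - \frac{\left(14 + g \left(6 + g\right)\right)^{2}}{4}$
$-437540 - n{\left(414 \right)} = -437540 - \left(5 - \frac{\left(14 + 414 \left(6 + 414\right)\right)^{2}}{4}\right) = -437540 - \left(5 - \frac{\left(14 + 414 \cdot 420\right)^{2}}{4}\right) = -437540 - \left(5 - \frac{\left(14 + 173880\right)^{2}}{4}\right) = -437540 - \left(5 - \frac{173894^{2}}{4}\right) = -437540 - \left(5 - 7559780809\right) = -437540 - -7559780804 = -437540 + 7559780804 = 7559343264$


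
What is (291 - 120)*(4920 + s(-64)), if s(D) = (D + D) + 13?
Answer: 821655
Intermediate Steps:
s(D) = 13 + 2*D (s(D) = 2*D + 13 = 13 + 2*D)
(291 - 120)*(4920 + s(-64)) = (291 - 120)*(4920 + (13 + 2*(-64))) = 171*(4920 + (13 - 128)) = 171*(4920 - 115) = 171*4805 = 821655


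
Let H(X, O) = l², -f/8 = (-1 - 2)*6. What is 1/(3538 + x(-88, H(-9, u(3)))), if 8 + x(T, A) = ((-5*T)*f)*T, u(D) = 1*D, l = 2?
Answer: -1/5572150 ≈ -1.7946e-7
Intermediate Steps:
f = 144 (f = -8*(-1 - 2)*6 = -(-24)*6 = -8*(-18) = 144)
u(D) = D
H(X, O) = 4 (H(X, O) = 2² = 4)
x(T, A) = -8 - 720*T² (x(T, A) = -8 + (-5*T*144)*T = -8 + (-720*T)*T = -8 - 720*T²)
1/(3538 + x(-88, H(-9, u(3)))) = 1/(3538 + (-8 - 720*(-88)²)) = 1/(3538 + (-8 - 720*7744)) = 1/(3538 + (-8 - 5575680)) = 1/(3538 - 5575688) = 1/(-5572150) = -1/5572150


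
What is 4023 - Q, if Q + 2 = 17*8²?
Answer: 2937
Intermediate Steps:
Q = 1086 (Q = -2 + 17*8² = -2 + 17*64 = -2 + 1088 = 1086)
4023 - Q = 4023 - 1*1086 = 4023 - 1086 = 2937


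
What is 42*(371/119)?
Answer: 2226/17 ≈ 130.94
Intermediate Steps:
42*(371/119) = 42*(371*(1/119)) = 42*(53/17) = 2226/17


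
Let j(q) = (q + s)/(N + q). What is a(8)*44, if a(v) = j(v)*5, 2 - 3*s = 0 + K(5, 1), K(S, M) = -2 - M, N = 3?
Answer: 580/3 ≈ 193.33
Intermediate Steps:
s = 5/3 (s = 2/3 - (0 + (-2 - 1*1))/3 = 2/3 - (0 + (-2 - 1))/3 = 2/3 - (0 - 3)/3 = 2/3 - 1/3*(-3) = 2/3 + 1 = 5/3 ≈ 1.6667)
j(q) = (5/3 + q)/(3 + q) (j(q) = (q + 5/3)/(3 + q) = (5/3 + q)/(3 + q))
a(v) = 5*(5/3 + v)/(3 + v) (a(v) = ((5/3 + v)/(3 + v))*5 = 5*(5/3 + v)/(3 + v))
a(8)*44 = (5*(5 + 3*8)/(3*(3 + 8)))*44 = ((5/3)*(5 + 24)/11)*44 = ((5/3)*(1/11)*29)*44 = (145/33)*44 = 580/3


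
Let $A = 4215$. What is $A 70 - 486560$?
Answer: $-191510$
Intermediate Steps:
$A 70 - 486560 = 4215 \cdot 70 - 486560 = 295050 - 486560 = -191510$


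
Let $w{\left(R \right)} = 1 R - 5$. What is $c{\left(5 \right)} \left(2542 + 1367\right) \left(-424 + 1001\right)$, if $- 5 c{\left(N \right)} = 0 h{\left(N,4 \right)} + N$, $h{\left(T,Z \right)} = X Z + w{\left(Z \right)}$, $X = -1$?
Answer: $-2255493$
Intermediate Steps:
$w{\left(R \right)} = -5 + R$ ($w{\left(R \right)} = R - 5 = -5 + R$)
$h{\left(T,Z \right)} = -5$ ($h{\left(T,Z \right)} = - Z + \left(-5 + Z\right) = -5$)
$c{\left(N \right)} = - \frac{N}{5}$ ($c{\left(N \right)} = - \frac{0 \left(-5\right) + N}{5} = - \frac{0 + N}{5} = - \frac{N}{5}$)
$c{\left(5 \right)} \left(2542 + 1367\right) \left(-424 + 1001\right) = \left(- \frac{1}{5}\right) 5 \left(2542 + 1367\right) \left(-424 + 1001\right) = - 3909 \cdot 577 = \left(-1\right) 2255493 = -2255493$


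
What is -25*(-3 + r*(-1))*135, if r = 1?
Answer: 13500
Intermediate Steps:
-25*(-3 + r*(-1))*135 = -25*(-3 + 1*(-1))*135 = -25*(-3 - 1)*135 = -25*(-4)*135 = 100*135 = 13500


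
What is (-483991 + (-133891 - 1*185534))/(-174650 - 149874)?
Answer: 200854/81131 ≈ 2.4757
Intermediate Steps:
(-483991 + (-133891 - 1*185534))/(-174650 - 149874) = (-483991 + (-133891 - 185534))/(-324524) = (-483991 - 319425)*(-1/324524) = -803416*(-1/324524) = 200854/81131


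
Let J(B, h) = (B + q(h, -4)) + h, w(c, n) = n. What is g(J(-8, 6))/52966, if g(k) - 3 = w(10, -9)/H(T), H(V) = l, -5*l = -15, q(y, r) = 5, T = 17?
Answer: 0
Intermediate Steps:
l = 3 (l = -⅕*(-15) = 3)
H(V) = 3
J(B, h) = 5 + B + h (J(B, h) = (B + 5) + h = (5 + B) + h = 5 + B + h)
g(k) = 0 (g(k) = 3 - 9/3 = 3 - 9*⅓ = 3 - 3 = 0)
g(J(-8, 6))/52966 = 0/52966 = 0*(1/52966) = 0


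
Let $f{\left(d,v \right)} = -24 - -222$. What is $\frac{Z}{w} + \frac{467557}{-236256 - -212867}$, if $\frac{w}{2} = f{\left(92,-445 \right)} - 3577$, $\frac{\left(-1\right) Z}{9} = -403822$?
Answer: $- \frac{44082342514}{79031431} \approx -557.78$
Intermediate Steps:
$Z = 3634398$ ($Z = \left(-9\right) \left(-403822\right) = 3634398$)
$f{\left(d,v \right)} = 198$ ($f{\left(d,v \right)} = -24 + 222 = 198$)
$w = -6758$ ($w = 2 \left(198 - 3577\right) = 2 \left(-3379\right) = -6758$)
$\frac{Z}{w} + \frac{467557}{-236256 - -212867} = \frac{3634398}{-6758} + \frac{467557}{-236256 - -212867} = 3634398 \left(- \frac{1}{6758}\right) + \frac{467557}{-236256 + 212867} = - \frac{1817199}{3379} + \frac{467557}{-23389} = - \frac{1817199}{3379} + 467557 \left(- \frac{1}{23389}\right) = - \frac{1817199}{3379} - \frac{467557}{23389} = - \frac{44082342514}{79031431}$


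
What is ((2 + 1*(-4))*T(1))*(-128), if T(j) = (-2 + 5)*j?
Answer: 768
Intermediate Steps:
T(j) = 3*j
((2 + 1*(-4))*T(1))*(-128) = ((2 + 1*(-4))*(3*1))*(-128) = ((2 - 4)*3)*(-128) = -2*3*(-128) = -6*(-128) = 768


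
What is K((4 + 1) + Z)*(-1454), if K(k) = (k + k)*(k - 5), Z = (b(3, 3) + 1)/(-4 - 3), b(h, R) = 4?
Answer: 436200/49 ≈ 8902.0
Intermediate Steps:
Z = -5/7 (Z = (4 + 1)/(-4 - 3) = 5/(-7) = 5*(-⅐) = -5/7 ≈ -0.71429)
K(k) = 2*k*(-5 + k) (K(k) = (2*k)*(-5 + k) = 2*k*(-5 + k))
K((4 + 1) + Z)*(-1454) = (2*((4 + 1) - 5/7)*(-5 + ((4 + 1) - 5/7)))*(-1454) = (2*(5 - 5/7)*(-5 + (5 - 5/7)))*(-1454) = (2*(30/7)*(-5 + 30/7))*(-1454) = (2*(30/7)*(-5/7))*(-1454) = -300/49*(-1454) = 436200/49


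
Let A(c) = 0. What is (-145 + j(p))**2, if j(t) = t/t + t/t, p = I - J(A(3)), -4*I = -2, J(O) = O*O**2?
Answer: 20449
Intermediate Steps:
J(O) = O**3
I = 1/2 (I = -1/4*(-2) = 1/2 ≈ 0.50000)
p = 1/2 (p = 1/2 - 1*0**3 = 1/2 - 1*0 = 1/2 + 0 = 1/2 ≈ 0.50000)
j(t) = 2 (j(t) = 1 + 1 = 2)
(-145 + j(p))**2 = (-145 + 2)**2 = (-143)**2 = 20449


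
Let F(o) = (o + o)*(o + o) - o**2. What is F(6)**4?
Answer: 136048896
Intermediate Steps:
F(o) = 3*o**2 (F(o) = (2*o)*(2*o) - o**2 = 4*o**2 - o**2 = 3*o**2)
F(6)**4 = (3*6**2)**4 = (3*36)**4 = 108**4 = 136048896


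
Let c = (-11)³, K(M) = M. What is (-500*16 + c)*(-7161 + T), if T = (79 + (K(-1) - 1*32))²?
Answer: 47074895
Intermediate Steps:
c = -1331
T = 2116 (T = (79 + (-1 - 1*32))² = (79 + (-1 - 32))² = (79 - 33)² = 46² = 2116)
(-500*16 + c)*(-7161 + T) = (-500*16 - 1331)*(-7161 + 2116) = (-8000 - 1331)*(-5045) = -9331*(-5045) = 47074895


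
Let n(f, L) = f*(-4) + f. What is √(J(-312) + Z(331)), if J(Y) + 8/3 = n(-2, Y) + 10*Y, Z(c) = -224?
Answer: I*√30066/3 ≈ 57.799*I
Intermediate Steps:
n(f, L) = -3*f (n(f, L) = -4*f + f = -3*f)
J(Y) = 10/3 + 10*Y (J(Y) = -8/3 + (-3*(-2) + 10*Y) = -8/3 + (6 + 10*Y) = 10/3 + 10*Y)
√(J(-312) + Z(331)) = √((10/3 + 10*(-312)) - 224) = √((10/3 - 3120) - 224) = √(-9350/3 - 224) = √(-10022/3) = I*√30066/3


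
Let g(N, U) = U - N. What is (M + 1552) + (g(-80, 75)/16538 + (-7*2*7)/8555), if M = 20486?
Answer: 3117993023721/141482590 ≈ 22038.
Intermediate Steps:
(M + 1552) + (g(-80, 75)/16538 + (-7*2*7)/8555) = (20486 + 1552) + ((75 - 1*(-80))/16538 + (-7*2*7)/8555) = 22038 + ((75 + 80)*(1/16538) - 14*7*(1/8555)) = 22038 + (155*(1/16538) - 98*1/8555) = 22038 + (155/16538 - 98/8555) = 22038 - 294699/141482590 = 3117993023721/141482590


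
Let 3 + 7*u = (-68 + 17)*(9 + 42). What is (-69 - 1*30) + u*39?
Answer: -14607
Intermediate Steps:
u = -372 (u = -3/7 + ((-68 + 17)*(9 + 42))/7 = -3/7 + (-51*51)/7 = -3/7 + (⅐)*(-2601) = -3/7 - 2601/7 = -372)
(-69 - 1*30) + u*39 = (-69 - 1*30) - 372*39 = (-69 - 30) - 14508 = -99 - 14508 = -14607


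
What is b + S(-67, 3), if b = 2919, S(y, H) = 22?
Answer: 2941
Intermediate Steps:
b + S(-67, 3) = 2919 + 22 = 2941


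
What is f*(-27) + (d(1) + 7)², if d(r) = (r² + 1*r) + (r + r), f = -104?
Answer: 2929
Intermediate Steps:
d(r) = r² + 3*r (d(r) = (r² + r) + 2*r = (r + r²) + 2*r = r² + 3*r)
f*(-27) + (d(1) + 7)² = -104*(-27) + (1*(3 + 1) + 7)² = 2808 + (1*4 + 7)² = 2808 + (4 + 7)² = 2808 + 11² = 2808 + 121 = 2929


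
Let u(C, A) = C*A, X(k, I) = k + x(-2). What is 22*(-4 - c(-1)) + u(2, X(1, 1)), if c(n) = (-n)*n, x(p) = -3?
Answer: -70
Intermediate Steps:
c(n) = -n**2
X(k, I) = -3 + k (X(k, I) = k - 3 = -3 + k)
u(C, A) = A*C
22*(-4 - c(-1)) + u(2, X(1, 1)) = 22*(-4 - (-1)*(-1)**2) + (-3 + 1)*2 = 22*(-4 - (-1)) - 2*2 = 22*(-4 - 1*(-1)) - 4 = 22*(-4 + 1) - 4 = 22*(-3) - 4 = -66 - 4 = -70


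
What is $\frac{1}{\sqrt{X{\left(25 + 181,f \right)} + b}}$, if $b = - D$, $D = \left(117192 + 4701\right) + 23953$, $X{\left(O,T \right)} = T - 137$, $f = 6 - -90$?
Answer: $- \frac{i \sqrt{145887}}{145887} \approx - 0.0026181 i$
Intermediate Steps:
$f = 96$ ($f = 6 + 90 = 96$)
$X{\left(O,T \right)} = -137 + T$
$D = 145846$ ($D = 121893 + 23953 = 145846$)
$b = -145846$ ($b = \left(-1\right) 145846 = -145846$)
$\frac{1}{\sqrt{X{\left(25 + 181,f \right)} + b}} = \frac{1}{\sqrt{\left(-137 + 96\right) - 145846}} = \frac{1}{\sqrt{-41 - 145846}} = \frac{1}{\sqrt{-145887}} = \frac{1}{i \sqrt{145887}} = - \frac{i \sqrt{145887}}{145887}$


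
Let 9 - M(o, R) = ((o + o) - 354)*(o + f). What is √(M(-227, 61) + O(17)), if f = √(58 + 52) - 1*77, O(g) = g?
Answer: √(-245606 + 808*√110) ≈ 486.96*I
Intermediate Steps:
f = -77 + √110 (f = √110 - 77 = -77 + √110 ≈ -66.512)
M(o, R) = 9 - (-354 + 2*o)*(-77 + o + √110) (M(o, R) = 9 - ((o + o) - 354)*(o + (-77 + √110)) = 9 - (2*o - 354)*(-77 + o + √110) = 9 - (-354 + 2*o)*(-77 + o + √110))
√(M(-227, 61) + O(17)) = √((-27249 - 2*(-227)² + 354*√110 + 508*(-227) - 2*(-227)*√110) + 17) = √((-27249 - 2*51529 + 354*√110 - 115316 + 454*√110) + 17) = √((-27249 - 103058 + 354*√110 - 115316 + 454*√110) + 17) = √((-245623 + 808*√110) + 17) = √(-245606 + 808*√110)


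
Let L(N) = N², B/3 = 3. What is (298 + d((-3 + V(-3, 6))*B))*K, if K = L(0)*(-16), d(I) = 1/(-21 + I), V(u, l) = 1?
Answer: 0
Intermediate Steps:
B = 9 (B = 3*3 = 9)
K = 0 (K = 0²*(-16) = 0*(-16) = 0)
(298 + d((-3 + V(-3, 6))*B))*K = (298 + 1/(-21 + (-3 + 1)*9))*0 = (298 + 1/(-21 - 2*9))*0 = (298 + 1/(-21 - 18))*0 = (298 + 1/(-39))*0 = (298 - 1/39)*0 = (11621/39)*0 = 0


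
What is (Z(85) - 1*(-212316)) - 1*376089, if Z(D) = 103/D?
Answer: -13920602/85 ≈ -1.6377e+5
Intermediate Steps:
(Z(85) - 1*(-212316)) - 1*376089 = (103/85 - 1*(-212316)) - 1*376089 = (103*(1/85) + 212316) - 376089 = (103/85 + 212316) - 376089 = 18046963/85 - 376089 = -13920602/85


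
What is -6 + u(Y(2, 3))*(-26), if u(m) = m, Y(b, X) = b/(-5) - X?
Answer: 412/5 ≈ 82.400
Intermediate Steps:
Y(b, X) = -X - b/5 (Y(b, X) = b*(-⅕) - X = -b/5 - X = -X - b/5)
-6 + u(Y(2, 3))*(-26) = -6 + (-1*3 - ⅕*2)*(-26) = -6 + (-3 - ⅖)*(-26) = -6 - 17/5*(-26) = -6 + 442/5 = 412/5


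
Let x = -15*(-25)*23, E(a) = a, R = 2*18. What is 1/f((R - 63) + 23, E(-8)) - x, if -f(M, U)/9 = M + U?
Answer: -931499/108 ≈ -8625.0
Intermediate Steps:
R = 36
f(M, U) = -9*M - 9*U (f(M, U) = -9*(M + U) = -9*M - 9*U)
x = 8625 (x = 375*23 = 8625)
1/f((R - 63) + 23, E(-8)) - x = 1/(-9*((36 - 63) + 23) - 9*(-8)) - 1*8625 = 1/(-9*(-27 + 23) + 72) - 8625 = 1/(-9*(-4) + 72) - 8625 = 1/(36 + 72) - 8625 = 1/108 - 8625 = -931499/108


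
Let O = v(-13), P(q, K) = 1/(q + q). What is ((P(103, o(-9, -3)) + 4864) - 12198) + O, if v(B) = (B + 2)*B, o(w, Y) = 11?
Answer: -1481345/206 ≈ -7191.0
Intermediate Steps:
P(q, K) = 1/(2*q)
v(B) = B*(2 + B) (v(B) = (2 + B)*B = B*(2 + B))
O = 143 (O = -13*(2 - 13) = -13*(-11) = 143)
((P(103, o(-9, -3)) + 4864) - 12198) + O = (((½)/103 + 4864) - 12198) + 143 = (((½)*(1/103) + 4864) - 12198) + 143 = ((1/206 + 4864) - 12198) + 143 = (1001985/206 - 12198) + 143 = -1510803/206 + 143 = -1481345/206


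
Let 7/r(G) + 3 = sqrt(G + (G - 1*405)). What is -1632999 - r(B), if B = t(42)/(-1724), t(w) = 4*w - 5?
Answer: -583031247867/357031 + 7*I*sqrt(301073326)/357031 ≈ -1.633e+6 + 0.3402*I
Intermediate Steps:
t(w) = -5 + 4*w
B = -163/1724 (B = (-5 + 4*42)/(-1724) = (-5 + 168)*(-1/1724) = 163*(-1/1724) = -163/1724 ≈ -0.094548)
r(G) = 7/(-3 + sqrt(-405 + 2*G)) (r(G) = 7/(-3 + sqrt(G + (G - 1*405))) = 7/(-3 + sqrt(G + (G - 405))) = 7/(-3 + sqrt(G + (-405 + G))) = 7/(-3 + sqrt(-405 + 2*G)))
-1632999 - r(B) = -1632999 - 7/(-3 + sqrt(-405 + 2*(-163/1724))) = -1632999 - 7/(-3 + sqrt(-405 - 163/862)) = -1632999 - 7/(-3 + sqrt(-349273/862)) = -1632999 - 7/(-3 + I*sqrt(301073326)/862)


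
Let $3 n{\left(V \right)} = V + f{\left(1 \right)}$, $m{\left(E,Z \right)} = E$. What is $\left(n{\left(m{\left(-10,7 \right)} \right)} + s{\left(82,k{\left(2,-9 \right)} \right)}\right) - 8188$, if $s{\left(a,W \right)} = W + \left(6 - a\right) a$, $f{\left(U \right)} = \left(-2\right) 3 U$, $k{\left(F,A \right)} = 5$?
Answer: $- \frac{43261}{3} \approx -14420.0$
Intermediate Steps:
$f{\left(U \right)} = - 6 U$
$s{\left(a,W \right)} = W + a \left(6 - a\right)$
$n{\left(V \right)} = -2 + \frac{V}{3}$ ($n{\left(V \right)} = \frac{V - 6}{3} = \frac{-6 + V}{3} = -2 + \frac{V}{3}$)
$\left(n{\left(m{\left(-10,7 \right)} \right)} + s{\left(82,k{\left(2,-9 \right)} \right)}\right) - 8188 = \left(\left(-2 + \frac{1}{3} \left(-10\right)\right) + \left(5 - 82^{2} + 6 \cdot 82\right)\right) - 8188 = \left(\left(-2 - \frac{10}{3}\right) + \left(5 - 6724 + 492\right)\right) - 8188 = \left(- \frac{16}{3} + \left(5 - 6724 + 492\right)\right) - 8188 = \left(- \frac{16}{3} - 6227\right) - 8188 = - \frac{18697}{3} - 8188 = - \frac{43261}{3}$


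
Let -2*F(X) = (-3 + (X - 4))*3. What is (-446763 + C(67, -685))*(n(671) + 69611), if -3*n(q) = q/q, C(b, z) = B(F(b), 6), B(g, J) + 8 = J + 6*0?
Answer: -93298828480/3 ≈ -3.1100e+10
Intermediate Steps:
F(X) = 21/2 - 3*X/2 (F(X) = -(-3 + (X - 4))*3/2 = -(-3 + (-4 + X))*3/2 = -(-7 + X)*3/2 = -(-21 + 3*X)/2 = 21/2 - 3*X/2)
B(g, J) = -8 + J (B(g, J) = -8 + (J + 6*0) = -8 + (J + 0) = -8 + J)
C(b, z) = -2 (C(b, z) = -8 + 6 = -2)
n(q) = -1/3 (n(q) = -q/(3*q) = -1/3*1 = -1/3)
(-446763 + C(67, -685))*(n(671) + 69611) = (-446763 - 2)*(-1/3 + 69611) = -446765*208832/3 = -93298828480/3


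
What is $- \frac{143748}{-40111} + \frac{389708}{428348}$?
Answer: $\frac{19301436473}{4295366657} \approx 4.4935$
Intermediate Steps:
$- \frac{143748}{-40111} + \frac{389708}{428348} = \left(-143748\right) \left(- \frac{1}{40111}\right) + 389708 \cdot \frac{1}{428348} = \frac{143748}{40111} + \frac{97427}{107087} = \frac{19301436473}{4295366657}$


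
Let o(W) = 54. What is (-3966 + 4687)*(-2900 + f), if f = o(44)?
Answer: -2051966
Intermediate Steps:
f = 54
(-3966 + 4687)*(-2900 + f) = (-3966 + 4687)*(-2900 + 54) = 721*(-2846) = -2051966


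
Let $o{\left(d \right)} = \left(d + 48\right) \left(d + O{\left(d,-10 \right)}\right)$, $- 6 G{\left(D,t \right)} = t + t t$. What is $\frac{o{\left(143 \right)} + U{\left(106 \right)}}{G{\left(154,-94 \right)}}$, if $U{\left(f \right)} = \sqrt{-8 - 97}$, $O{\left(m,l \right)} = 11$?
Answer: $- \frac{29414}{1457} - \frac{i \sqrt{105}}{1457} \approx -20.188 - 0.0070329 i$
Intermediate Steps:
$G{\left(D,t \right)} = - \frac{t}{6} - \frac{t^{2}}{6}$ ($G{\left(D,t \right)} = - \frac{t + t t}{6} = - \frac{t + t^{2}}{6} = - \frac{t}{6} - \frac{t^{2}}{6}$)
$U{\left(f \right)} = i \sqrt{105}$ ($U{\left(f \right)} = \sqrt{-105} = i \sqrt{105}$)
$o{\left(d \right)} = \left(11 + d\right) \left(48 + d\right)$ ($o{\left(d \right)} = \left(d + 48\right) \left(d + 11\right) = \left(48 + d\right) \left(11 + d\right) = \left(11 + d\right) \left(48 + d\right)$)
$\frac{o{\left(143 \right)} + U{\left(106 \right)}}{G{\left(154,-94 \right)}} = \frac{\left(528 + 143^{2} + 59 \cdot 143\right) + i \sqrt{105}}{\left(- \frac{1}{6}\right) \left(-94\right) \left(1 - 94\right)} = \frac{\left(528 + 20449 + 8437\right) + i \sqrt{105}}{\left(- \frac{1}{6}\right) \left(-94\right) \left(-93\right)} = \frac{29414 + i \sqrt{105}}{-1457} = \left(29414 + i \sqrt{105}\right) \left(- \frac{1}{1457}\right) = - \frac{29414}{1457} - \frac{i \sqrt{105}}{1457}$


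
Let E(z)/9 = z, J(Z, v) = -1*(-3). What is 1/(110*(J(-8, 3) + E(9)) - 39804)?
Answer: -1/30564 ≈ -3.2718e-5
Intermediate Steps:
J(Z, v) = 3
E(z) = 9*z
1/(110*(J(-8, 3) + E(9)) - 39804) = 1/(110*(3 + 9*9) - 39804) = 1/(110*(3 + 81) - 39804) = 1/(110*84 - 39804) = 1/(9240 - 39804) = 1/(-30564) = -1/30564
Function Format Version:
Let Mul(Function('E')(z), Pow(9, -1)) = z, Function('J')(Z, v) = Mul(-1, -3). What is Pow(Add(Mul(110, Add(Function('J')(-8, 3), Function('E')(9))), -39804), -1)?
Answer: Rational(-1, 30564) ≈ -3.2718e-5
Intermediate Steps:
Function('J')(Z, v) = 3
Function('E')(z) = Mul(9, z)
Pow(Add(Mul(110, Add(Function('J')(-8, 3), Function('E')(9))), -39804), -1) = Pow(Add(Mul(110, Add(3, Mul(9, 9))), -39804), -1) = Pow(Add(Mul(110, Add(3, 81)), -39804), -1) = Pow(Add(Mul(110, 84), -39804), -1) = Pow(Add(9240, -39804), -1) = Pow(-30564, -1) = Rational(-1, 30564)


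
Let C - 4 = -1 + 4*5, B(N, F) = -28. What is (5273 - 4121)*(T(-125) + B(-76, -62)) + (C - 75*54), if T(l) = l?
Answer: -180283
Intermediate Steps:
C = 23 (C = 4 + (-1 + 4*5) = 4 + (-1 + 20) = 4 + 19 = 23)
(5273 - 4121)*(T(-125) + B(-76, -62)) + (C - 75*54) = (5273 - 4121)*(-125 - 28) + (23 - 75*54) = 1152*(-153) + (23 - 4050) = -176256 - 4027 = -180283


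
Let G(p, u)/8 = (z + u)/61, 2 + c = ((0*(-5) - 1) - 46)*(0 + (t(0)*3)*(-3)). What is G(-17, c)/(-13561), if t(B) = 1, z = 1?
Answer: -3376/827221 ≈ -0.0040811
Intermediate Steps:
c = 421 (c = -2 + ((0*(-5) - 1) - 46)*(0 + (1*3)*(-3)) = -2 + ((0 - 1) - 46)*(0 + 3*(-3)) = -2 + (-1 - 46)*(0 - 9) = -2 - 47*(-9) = -2 + 423 = 421)
G(p, u) = 8/61 + 8*u/61 (G(p, u) = 8*((1 + u)/61) = 8*((1 + u)*(1/61)) = 8*(1/61 + u/61) = 8/61 + 8*u/61)
G(-17, c)/(-13561) = (8/61 + (8/61)*421)/(-13561) = (8/61 + 3368/61)*(-1/13561) = (3376/61)*(-1/13561) = -3376/827221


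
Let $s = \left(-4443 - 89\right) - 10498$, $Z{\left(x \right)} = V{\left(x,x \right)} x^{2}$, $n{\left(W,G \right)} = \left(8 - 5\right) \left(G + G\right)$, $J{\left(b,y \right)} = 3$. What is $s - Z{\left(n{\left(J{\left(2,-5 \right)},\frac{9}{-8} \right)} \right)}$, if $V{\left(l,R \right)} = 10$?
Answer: $- \frac{123885}{8} \approx -15486.0$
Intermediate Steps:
$n{\left(W,G \right)} = 6 G$ ($n{\left(W,G \right)} = 3 \cdot 2 G = 6 G$)
$Z{\left(x \right)} = 10 x^{2}$
$s = -15030$ ($s = -4532 - 10498 = -15030$)
$s - Z{\left(n{\left(J{\left(2,-5 \right)},\frac{9}{-8} \right)} \right)} = -15030 - 10 \left(6 \frac{9}{-8}\right)^{2} = -15030 - 10 \left(6 \cdot 9 \left(- \frac{1}{8}\right)\right)^{2} = -15030 - 10 \left(6 \left(- \frac{9}{8}\right)\right)^{2} = -15030 - 10 \left(- \frac{27}{4}\right)^{2} = -15030 - 10 \cdot \frac{729}{16} = -15030 - \frac{3645}{8} = - \frac{123885}{8}$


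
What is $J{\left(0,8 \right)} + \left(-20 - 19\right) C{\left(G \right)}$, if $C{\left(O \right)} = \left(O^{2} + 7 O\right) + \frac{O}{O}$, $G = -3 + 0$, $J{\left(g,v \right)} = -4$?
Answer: $425$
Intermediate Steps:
$G = -3$
$C{\left(O \right)} = 1 + O^{2} + 7 O$ ($C{\left(O \right)} = \left(O^{2} + 7 O\right) + 1 = 1 + O^{2} + 7 O$)
$J{\left(0,8 \right)} + \left(-20 - 19\right) C{\left(G \right)} = -4 + \left(-20 - 19\right) \left(1 + \left(-3\right)^{2} + 7 \left(-3\right)\right) = -4 - 39 \left(1 + 9 - 21\right) = -4 - -429 = -4 + 429 = 425$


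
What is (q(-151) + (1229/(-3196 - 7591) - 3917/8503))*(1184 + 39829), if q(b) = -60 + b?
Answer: -113699845031283/13103123 ≈ -8.6773e+6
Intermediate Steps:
(q(-151) + (1229/(-3196 - 7591) - 3917/8503))*(1184 + 39829) = ((-60 - 151) + (1229/(-3196 - 7591) - 3917/8503))*(1184 + 39829) = (-211 + (1229/(-10787) - 3917*1/8503))*41013 = (-211 + (1229*(-1/10787) - 3917/8503))*41013 = (-211 + (-1229/10787 - 3917/8503))*41013 = (-211 - 52702866/91721861)*41013 = -19406015537/91721861*41013 = -113699845031283/13103123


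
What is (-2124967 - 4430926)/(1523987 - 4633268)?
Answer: 6555893/3109281 ≈ 2.1085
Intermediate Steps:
(-2124967 - 4430926)/(1523987 - 4633268) = -6555893/(-3109281) = -6555893*(-1/3109281) = 6555893/3109281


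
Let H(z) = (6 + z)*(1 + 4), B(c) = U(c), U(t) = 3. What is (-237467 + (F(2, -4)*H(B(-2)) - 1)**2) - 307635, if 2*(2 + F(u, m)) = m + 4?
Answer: -536821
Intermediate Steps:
F(u, m) = m/2 (F(u, m) = -2 + (m + 4)/2 = -2 + (4 + m)/2 = -2 + (2 + m/2) = m/2)
B(c) = 3
H(z) = 30 + 5*z (H(z) = (6 + z)*5 = 30 + 5*z)
(-237467 + (F(2, -4)*H(B(-2)) - 1)**2) - 307635 = (-237467 + (((1/2)*(-4))*(30 + 5*3) - 1)**2) - 307635 = (-237467 + (-2*(30 + 15) - 1)**2) - 307635 = (-237467 + (-2*45 - 1)**2) - 307635 = (-237467 + (-90 - 1)**2) - 307635 = (-237467 + (-91)**2) - 307635 = (-237467 + 8281) - 307635 = -229186 - 307635 = -536821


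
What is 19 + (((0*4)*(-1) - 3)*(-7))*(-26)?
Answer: -527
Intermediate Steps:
19 + (((0*4)*(-1) - 3)*(-7))*(-26) = 19 + ((0*(-1) - 3)*(-7))*(-26) = 19 + ((0 - 3)*(-7))*(-26) = 19 - 3*(-7)*(-26) = 19 + 21*(-26) = 19 - 546 = -527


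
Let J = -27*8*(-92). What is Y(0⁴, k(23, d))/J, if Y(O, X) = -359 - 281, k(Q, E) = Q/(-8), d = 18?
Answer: -20/621 ≈ -0.032206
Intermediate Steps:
k(Q, E) = -Q/8 (k(Q, E) = Q*(-⅛) = -Q/8)
Y(O, X) = -640
J = 19872 (J = -216*(-92) = 19872)
Y(0⁴, k(23, d))/J = -640/19872 = -640*1/19872 = -20/621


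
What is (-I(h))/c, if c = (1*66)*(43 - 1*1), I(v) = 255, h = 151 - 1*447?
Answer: -85/924 ≈ -0.091991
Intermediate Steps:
h = -296 (h = 151 - 447 = -296)
c = 2772 (c = 66*(43 - 1) = 66*42 = 2772)
(-I(h))/c = -1*255/2772 = -255*1/2772 = -85/924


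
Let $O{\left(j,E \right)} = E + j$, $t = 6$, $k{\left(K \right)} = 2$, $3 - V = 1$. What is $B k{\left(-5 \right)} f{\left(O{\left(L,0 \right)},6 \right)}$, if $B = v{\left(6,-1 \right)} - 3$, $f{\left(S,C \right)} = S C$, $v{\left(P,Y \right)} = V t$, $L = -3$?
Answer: $-324$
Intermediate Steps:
$V = 2$ ($V = 3 - 1 = 2$)
$v{\left(P,Y \right)} = 12$ ($v{\left(P,Y \right)} = 2 \cdot 6 = 12$)
$f{\left(S,C \right)} = C S$
$B = 9$ ($B = 12 - 3 = 9$)
$B k{\left(-5 \right)} f{\left(O{\left(L,0 \right)},6 \right)} = 9 \cdot 2 \cdot 6 \left(0 - 3\right) = 18 \cdot 6 \left(-3\right) = 18 \left(-18\right) = -324$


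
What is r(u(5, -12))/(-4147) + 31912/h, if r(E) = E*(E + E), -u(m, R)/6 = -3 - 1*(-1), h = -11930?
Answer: -67887452/24736855 ≈ -2.7444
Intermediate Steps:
u(m, R) = 12 (u(m, R) = -6*(-3 - 1*(-1)) = -6*(-3 + 1) = -6*(-2) = 12)
r(E) = 2*E**2 (r(E) = E*(2*E) = 2*E**2)
r(u(5, -12))/(-4147) + 31912/h = (2*12**2)/(-4147) + 31912/(-11930) = (2*144)*(-1/4147) + 31912*(-1/11930) = 288*(-1/4147) - 15956/5965 = -288/4147 - 15956/5965 = -67887452/24736855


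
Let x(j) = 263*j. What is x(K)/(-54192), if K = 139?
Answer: -36557/54192 ≈ -0.67458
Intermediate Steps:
x(K)/(-54192) = (263*139)/(-54192) = 36557*(-1/54192) = -36557/54192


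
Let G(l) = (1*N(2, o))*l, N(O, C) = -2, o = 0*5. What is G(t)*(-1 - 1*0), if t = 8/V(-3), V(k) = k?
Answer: -16/3 ≈ -5.3333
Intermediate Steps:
o = 0
t = -8/3 (t = 8/(-3) = 8*(-1/3) = -8/3 ≈ -2.6667)
G(l) = -2*l (G(l) = (1*(-2))*l = -2*l)
G(t)*(-1 - 1*0) = (-2*(-8/3))*(-1 - 1*0) = 16*(-1 + 0)/3 = (16/3)*(-1) = -16/3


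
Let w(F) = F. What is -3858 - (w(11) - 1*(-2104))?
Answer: -5973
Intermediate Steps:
-3858 - (w(11) - 1*(-2104)) = -3858 - (11 - 1*(-2104)) = -3858 - (11 + 2104) = -3858 - 1*2115 = -3858 - 2115 = -5973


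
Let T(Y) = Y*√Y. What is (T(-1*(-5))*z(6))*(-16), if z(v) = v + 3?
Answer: -720*√5 ≈ -1610.0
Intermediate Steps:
T(Y) = Y^(3/2)
z(v) = 3 + v
(T(-1*(-5))*z(6))*(-16) = ((-1*(-5))^(3/2)*(3 + 6))*(-16) = (5^(3/2)*9)*(-16) = ((5*√5)*9)*(-16) = (45*√5)*(-16) = -720*√5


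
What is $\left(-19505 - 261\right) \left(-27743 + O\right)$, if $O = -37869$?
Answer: $1296886792$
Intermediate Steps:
$\left(-19505 - 261\right) \left(-27743 + O\right) = \left(-19505 - 261\right) \left(-27743 - 37869\right) = \left(-19766\right) \left(-65612\right) = 1296886792$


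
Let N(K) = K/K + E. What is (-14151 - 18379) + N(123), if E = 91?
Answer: -32438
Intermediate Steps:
N(K) = 92 (N(K) = K/K + 91 = 1 + 91 = 92)
(-14151 - 18379) + N(123) = (-14151 - 18379) + 92 = -32530 + 92 = -32438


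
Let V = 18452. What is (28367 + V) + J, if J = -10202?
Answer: 36617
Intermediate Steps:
(28367 + V) + J = (28367 + 18452) - 10202 = 46819 - 10202 = 36617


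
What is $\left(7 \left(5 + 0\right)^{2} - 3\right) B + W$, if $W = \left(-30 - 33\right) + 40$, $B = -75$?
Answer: $-12923$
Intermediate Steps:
$W = -23$ ($W = -63 + 40 = -23$)
$\left(7 \left(5 + 0\right)^{2} - 3\right) B + W = \left(7 \left(5 + 0\right)^{2} - 3\right) \left(-75\right) - 23 = \left(7 \cdot 5^{2} - 3\right) \left(-75\right) - 23 = \left(7 \cdot 25 - 3\right) \left(-75\right) - 23 = \left(175 - 3\right) \left(-75\right) - 23 = 172 \left(-75\right) - 23 = -12900 - 23 = -12923$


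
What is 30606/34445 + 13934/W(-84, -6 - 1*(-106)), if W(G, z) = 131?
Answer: 483966016/4512295 ≈ 107.26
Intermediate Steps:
30606/34445 + 13934/W(-84, -6 - 1*(-106)) = 30606/34445 + 13934/131 = 483966016/4512295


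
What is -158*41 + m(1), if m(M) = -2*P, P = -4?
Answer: -6470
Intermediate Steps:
m(M) = 8 (m(M) = -2*(-4) = 8)
-158*41 + m(1) = -158*41 + 8 = -6478 + 8 = -6470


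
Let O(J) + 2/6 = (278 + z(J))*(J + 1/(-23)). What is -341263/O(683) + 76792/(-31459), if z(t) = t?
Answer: -4218383037145/1424656709719 ≈ -2.9610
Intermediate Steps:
O(J) = -1/3 + (278 + J)*(-1/23 + J) (O(J) = -1/3 + (278 + J)*(J + 1/(-23)) = -1/3 + (278 + J)*(J - 1/23) = -1/3 + (278 + J)*(-1/23 + J))
-341263/O(683) + 76792/(-31459) = -341263/(-857/69 + 683**2 + (6393/23)*683) + 76792/(-31459) = -341263/(-857/69 + 466489 + 4366419/23) + 76792*(-1/31459) = -341263/45286141/69 - 76792/31459 = -341263*69/45286141 - 76792/31459 = -23547147/45286141 - 76792/31459 = -4218383037145/1424656709719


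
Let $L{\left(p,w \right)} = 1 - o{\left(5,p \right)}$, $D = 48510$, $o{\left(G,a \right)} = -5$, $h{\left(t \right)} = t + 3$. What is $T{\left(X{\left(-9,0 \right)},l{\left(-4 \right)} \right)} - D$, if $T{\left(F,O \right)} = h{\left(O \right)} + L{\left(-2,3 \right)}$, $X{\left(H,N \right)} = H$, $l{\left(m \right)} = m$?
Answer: $-48505$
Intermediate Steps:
$h{\left(t \right)} = 3 + t$
$L{\left(p,w \right)} = 6$ ($L{\left(p,w \right)} = 1 - -5 = 1 + 5 = 6$)
$T{\left(F,O \right)} = 9 + O$ ($T{\left(F,O \right)} = \left(3 + O\right) + 6 = 9 + O$)
$T{\left(X{\left(-9,0 \right)},l{\left(-4 \right)} \right)} - D = \left(9 - 4\right) - 48510 = 5 - 48510 = -48505$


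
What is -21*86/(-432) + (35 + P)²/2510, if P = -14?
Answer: 393631/90360 ≈ 4.3563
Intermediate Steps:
-21*86/(-432) + (35 + P)²/2510 = -21*86/(-432) + (35 - 14)²/2510 = -1806*(-1/432) + 21²*(1/2510) = 301/72 + 441*(1/2510) = 301/72 + 441/2510 = 393631/90360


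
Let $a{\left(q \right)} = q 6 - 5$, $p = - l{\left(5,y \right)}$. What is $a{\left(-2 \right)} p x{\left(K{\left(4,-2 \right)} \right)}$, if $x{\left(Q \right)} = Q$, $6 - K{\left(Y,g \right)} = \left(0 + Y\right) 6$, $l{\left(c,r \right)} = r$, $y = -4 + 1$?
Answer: $918$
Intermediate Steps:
$y = -3$
$K{\left(Y,g \right)} = 6 - 6 Y$ ($K{\left(Y,g \right)} = 6 - \left(0 + Y\right) 6 = 6 - Y 6 = 6 - 6 Y$)
$p = 3$ ($p = \left(-1\right) \left(-3\right) = 3$)
$a{\left(q \right)} = -5 + 6 q$ ($a{\left(q \right)} = 6 q - 5 = -5 + 6 q$)
$a{\left(-2 \right)} p x{\left(K{\left(4,-2 \right)} \right)} = \left(-5 + 6 \left(-2\right)\right) 3 \left(6 - 24\right) = \left(-5 - 12\right) 3 \left(6 - 24\right) = \left(-17\right) 3 \left(-18\right) = \left(-51\right) \left(-18\right) = 918$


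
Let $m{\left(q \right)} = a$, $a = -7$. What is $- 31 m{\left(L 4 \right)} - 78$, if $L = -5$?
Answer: $139$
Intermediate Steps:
$m{\left(q \right)} = -7$
$- 31 m{\left(L 4 \right)} - 78 = \left(-31\right) \left(-7\right) - 78 = 217 - 78 = 139$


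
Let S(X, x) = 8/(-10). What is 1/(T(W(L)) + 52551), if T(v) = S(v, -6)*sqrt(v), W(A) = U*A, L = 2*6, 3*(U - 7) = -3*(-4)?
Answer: 437925/23013395971 + 40*sqrt(33)/69040187913 ≈ 1.9032e-5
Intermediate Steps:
U = 11 (U = 7 + (-3*(-4))/3 = 7 + (1/3)*12 = 7 + 4 = 11)
S(X, x) = -4/5 (S(X, x) = 8*(-1/10) = -4/5)
L = 12
W(A) = 11*A
T(v) = -4*sqrt(v)/5
1/(T(W(L)) + 52551) = 1/(-4*2*sqrt(33)/5 + 52551) = 1/(-8*sqrt(33)/5 + 52551) = 1/(52551 - 8*sqrt(33)/5)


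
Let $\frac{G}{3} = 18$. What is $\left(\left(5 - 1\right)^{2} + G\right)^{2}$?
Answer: $4900$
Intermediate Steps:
$G = 54$ ($G = 3 \cdot 18 = 54$)
$\left(\left(5 - 1\right)^{2} + G\right)^{2} = \left(\left(5 - 1\right)^{2} + 54\right)^{2} = \left(4^{2} + 54\right)^{2} = \left(16 + 54\right)^{2} = 70^{2} = 4900$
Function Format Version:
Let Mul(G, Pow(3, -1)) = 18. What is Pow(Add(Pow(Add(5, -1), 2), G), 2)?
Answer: 4900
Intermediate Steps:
G = 54 (G = Mul(3, 18) = 54)
Pow(Add(Pow(Add(5, -1), 2), G), 2) = Pow(Add(Pow(Add(5, -1), 2), 54), 2) = Pow(Add(Pow(4, 2), 54), 2) = Pow(Add(16, 54), 2) = Pow(70, 2) = 4900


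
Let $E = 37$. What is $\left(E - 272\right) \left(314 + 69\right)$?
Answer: $-90005$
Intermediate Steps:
$\left(E - 272\right) \left(314 + 69\right) = \left(37 - 272\right) \left(314 + 69\right) = \left(-235\right) 383 = -90005$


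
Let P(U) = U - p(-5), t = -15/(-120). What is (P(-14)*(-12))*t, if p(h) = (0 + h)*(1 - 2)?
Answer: 57/2 ≈ 28.500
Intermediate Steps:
t = 1/8 (t = -15*(-1/120) = 1/8 ≈ 0.12500)
p(h) = -h (p(h) = h*(-1) = -h)
P(U) = -5 + U (P(U) = U - (-1)*(-5) = U - 1*5 = U - 5 = -5 + U)
(P(-14)*(-12))*t = ((-5 - 14)*(-12))*(1/8) = -19*(-12)*(1/8) = 228*(1/8) = 57/2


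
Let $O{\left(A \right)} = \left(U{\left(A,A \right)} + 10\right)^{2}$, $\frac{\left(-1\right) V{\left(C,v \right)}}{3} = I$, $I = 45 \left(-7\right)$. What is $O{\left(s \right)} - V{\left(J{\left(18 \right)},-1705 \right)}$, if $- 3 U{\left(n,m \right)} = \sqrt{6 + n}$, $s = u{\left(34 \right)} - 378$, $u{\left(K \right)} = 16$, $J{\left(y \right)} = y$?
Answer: $- \frac{7961}{9} - \frac{40 i \sqrt{89}}{3} \approx -884.56 - 125.79 i$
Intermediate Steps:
$I = -315$
$s = -362$ ($s = 16 - 378 = -362$)
$V{\left(C,v \right)} = 945$ ($V{\left(C,v \right)} = \left(-3\right) \left(-315\right) = 945$)
$U{\left(n,m \right)} = - \frac{\sqrt{6 + n}}{3}$
$O{\left(A \right)} = \left(10 - \frac{\sqrt{6 + A}}{3}\right)^{2}$ ($O{\left(A \right)} = \left(- \frac{\sqrt{6 + A}}{3} + 10\right)^{2} = \left(10 - \frac{\sqrt{6 + A}}{3}\right)^{2}$)
$O{\left(s \right)} - V{\left(J{\left(18 \right)},-1705 \right)} = \frac{\left(-30 + \sqrt{6 - 362}\right)^{2}}{9} - 945 = \frac{\left(-30 + \sqrt{-356}\right)^{2}}{9} - 945 = \frac{\left(-30 + 2 i \sqrt{89}\right)^{2}}{9} - 945 = -945 + \frac{\left(-30 + 2 i \sqrt{89}\right)^{2}}{9}$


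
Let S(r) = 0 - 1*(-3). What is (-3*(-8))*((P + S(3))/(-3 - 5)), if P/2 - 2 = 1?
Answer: -27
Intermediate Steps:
S(r) = 3 (S(r) = 0 + 3 = 3)
P = 6 (P = 4 + 2*1 = 4 + 2 = 6)
(-3*(-8))*((P + S(3))/(-3 - 5)) = (-3*(-8))*((6 + 3)/(-3 - 5)) = 24*(9/(-8)) = 24*(9*(-⅛)) = 24*(-9/8) = -27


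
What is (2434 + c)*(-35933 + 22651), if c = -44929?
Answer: 564418590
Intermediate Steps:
(2434 + c)*(-35933 + 22651) = (2434 - 44929)*(-35933 + 22651) = -42495*(-13282) = 564418590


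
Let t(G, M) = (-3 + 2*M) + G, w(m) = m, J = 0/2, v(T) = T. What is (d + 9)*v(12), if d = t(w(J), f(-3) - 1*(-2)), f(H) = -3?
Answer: 48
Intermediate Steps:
J = 0 (J = 0*(½) = 0)
t(G, M) = -3 + G + 2*M
d = -5 (d = -3 + 0 + 2*(-3 - 1*(-2)) = -3 + 0 + 2*(-3 + 2) = -3 + 0 + 2*(-1) = -3 + 0 - 2 = -5)
(d + 9)*v(12) = (-5 + 9)*12 = 4*12 = 48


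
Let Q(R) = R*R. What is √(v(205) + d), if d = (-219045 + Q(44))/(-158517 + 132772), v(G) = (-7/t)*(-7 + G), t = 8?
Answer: I*√436965997505/51490 ≈ 12.838*I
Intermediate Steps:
Q(R) = R²
v(G) = 49/8 - 7*G/8 (v(G) = (-7/8)*(-7 + G) = (-7*⅛)*(-7 + G) = -7*(-7 + G)/8 = 49/8 - 7*G/8)
d = 217109/25745 (d = (-219045 + 44²)/(-158517 + 132772) = (-219045 + 1936)/(-25745) = -217109*(-1/25745) = 217109/25745 ≈ 8.4331)
√(v(205) + d) = √((49/8 - 7/8*205) + 217109/25745) = √((49/8 - 1435/8) + 217109/25745) = √(-693/4 + 217109/25745) = √(-16972849/102980) = I*√436965997505/51490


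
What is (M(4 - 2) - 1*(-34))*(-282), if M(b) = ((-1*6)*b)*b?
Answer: -2820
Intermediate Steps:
M(b) = -6*b² (M(b) = (-6*b)*b = -6*b²)
(M(4 - 2) - 1*(-34))*(-282) = (-6*(4 - 2)² - 1*(-34))*(-282) = (-6*2² + 34)*(-282) = (-6*4 + 34)*(-282) = (-24 + 34)*(-282) = 10*(-282) = -2820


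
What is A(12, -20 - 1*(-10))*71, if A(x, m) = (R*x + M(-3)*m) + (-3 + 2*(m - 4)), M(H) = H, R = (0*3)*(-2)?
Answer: -71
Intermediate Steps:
R = 0 (R = 0*(-2) = 0)
A(x, m) = -11 - m (A(x, m) = (0*x - 3*m) + (-3 + 2*(m - 4)) = (0 - 3*m) + (-3 + 2*(-4 + m)) = -3*m + (-3 + (-8 + 2*m)) = -3*m + (-11 + 2*m) = -11 - m)
A(12, -20 - 1*(-10))*71 = (-11 - (-20 - 1*(-10)))*71 = (-11 - (-20 + 10))*71 = (-11 - 1*(-10))*71 = (-11 + 10)*71 = -1*71 = -71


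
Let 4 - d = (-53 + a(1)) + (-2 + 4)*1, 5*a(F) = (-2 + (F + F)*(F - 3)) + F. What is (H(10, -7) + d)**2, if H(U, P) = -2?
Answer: 2916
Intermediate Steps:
a(F) = -2/5 + F/5 + 2*F*(-3 + F)/5 (a(F) = ((-2 + (F + F)*(F - 3)) + F)/5 = ((-2 + (2*F)*(-3 + F)) + F)/5 = ((-2 + 2*F*(-3 + F)) + F)/5 = (-2 + F + 2*F*(-3 + F))/5 = -2/5 + F/5 + 2*F*(-3 + F)/5)
d = 56 (d = 4 - ((-53 + (-2/5 - 1*1 + (2/5)*1**2)) + (-2 + 4)*1) = 4 - ((-53 + (-2/5 - 1 + (2/5)*1)) + 2*1) = 4 - ((-53 + (-2/5 - 1 + 2/5)) + 2) = 4 - ((-53 - 1) + 2) = 4 - (-54 + 2) = 4 - 1*(-52) = 4 + 52 = 56)
(H(10, -7) + d)**2 = (-2 + 56)**2 = 54**2 = 2916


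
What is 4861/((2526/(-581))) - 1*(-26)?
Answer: -2758565/2526 ≈ -1092.1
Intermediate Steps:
4861/((2526/(-581))) - 1*(-26) = 4861/((2526*(-1/581))) + 26 = 4861/(-2526/581) + 26 = 4861*(-581/2526) + 26 = -2824241/2526 + 26 = -2758565/2526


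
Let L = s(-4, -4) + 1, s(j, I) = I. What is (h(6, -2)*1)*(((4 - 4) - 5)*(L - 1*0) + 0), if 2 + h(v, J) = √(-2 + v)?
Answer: 0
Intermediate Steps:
L = -3 (L = -4 + 1 = -3)
h(v, J) = -2 + √(-2 + v)
(h(6, -2)*1)*(((4 - 4) - 5)*(L - 1*0) + 0) = ((-2 + √(-2 + 6))*1)*(((4 - 4) - 5)*(-3 - 1*0) + 0) = ((-2 + √4)*1)*((0 - 5)*(-3 + 0) + 0) = ((-2 + 2)*1)*(-5*(-3) + 0) = (0*1)*(15 + 0) = 0*15 = 0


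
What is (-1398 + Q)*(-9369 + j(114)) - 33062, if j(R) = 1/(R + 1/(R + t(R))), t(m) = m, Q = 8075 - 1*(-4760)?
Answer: -2786091278159/25993 ≈ -1.0719e+8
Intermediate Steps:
Q = 12835 (Q = 8075 + 4760 = 12835)
j(R) = 1/(R + 1/(2*R)) (j(R) = 1/(R + 1/(R + R)) = 1/(R + 1/(2*R)))
(-1398 + Q)*(-9369 + j(114)) - 33062 = (-1398 + 12835)*(-9369 + 2*114/(1 + 2*114²)) - 33062 = 11437*(-9369 + 2*114/(1 + 2*12996)) - 33062 = 11437*(-9369 + 2*114/(1 + 25992)) - 33062 = 11437*(-9369 + 2*114/25993) - 33062 = 11437*(-9369 + 2*114*(1/25993)) - 33062 = 11437*(-9369 + 228/25993) - 33062 = 11437*(-243528189/25993) - 33062 = -2785231897593/25993 - 33062 = -2786091278159/25993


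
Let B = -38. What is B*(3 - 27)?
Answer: 912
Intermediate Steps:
B*(3 - 27) = -38*(3 - 27) = -38*(-24) = 912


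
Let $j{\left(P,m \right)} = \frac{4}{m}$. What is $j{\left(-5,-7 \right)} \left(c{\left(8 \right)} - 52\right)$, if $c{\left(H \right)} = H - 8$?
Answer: $\frac{208}{7} \approx 29.714$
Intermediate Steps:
$c{\left(H \right)} = -8 + H$
$j{\left(-5,-7 \right)} \left(c{\left(8 \right)} - 52\right) = \frac{4}{-7} \left(\left(-8 + 8\right) - 52\right) = 4 \left(- \frac{1}{7}\right) \left(0 - 52\right) = \left(- \frac{4}{7}\right) \left(-52\right) = \frac{208}{7}$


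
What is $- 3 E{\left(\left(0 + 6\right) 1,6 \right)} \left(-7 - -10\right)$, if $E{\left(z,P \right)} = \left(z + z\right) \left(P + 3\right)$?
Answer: $-972$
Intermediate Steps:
$E{\left(z,P \right)} = 2 z \left(3 + P\right)$
$- 3 E{\left(\left(0 + 6\right) 1,6 \right)} \left(-7 - -10\right) = - 3 \cdot 2 \left(0 + 6\right) 1 \left(3 + 6\right) \left(-7 - -10\right) = - 3 \cdot 2 \cdot 6 \cdot 1 \cdot 9 \left(-7 + 10\right) = - 3 \cdot 2 \cdot 6 \cdot 9 \cdot 3 = \left(-3\right) 108 \cdot 3 = \left(-324\right) 3 = -972$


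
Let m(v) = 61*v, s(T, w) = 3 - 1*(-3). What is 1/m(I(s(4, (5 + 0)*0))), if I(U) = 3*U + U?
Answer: 1/1464 ≈ 0.00068306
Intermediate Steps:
s(T, w) = 6 (s(T, w) = 3 + 3 = 6)
I(U) = 4*U
1/m(I(s(4, (5 + 0)*0))) = 1/(61*(4*6)) = 1/(61*24) = 1/1464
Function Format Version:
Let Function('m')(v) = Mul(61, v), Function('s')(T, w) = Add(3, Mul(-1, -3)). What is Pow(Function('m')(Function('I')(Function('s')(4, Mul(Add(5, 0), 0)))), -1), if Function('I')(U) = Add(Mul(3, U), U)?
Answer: Rational(1, 1464) ≈ 0.00068306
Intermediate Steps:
Function('s')(T, w) = 6 (Function('s')(T, w) = Add(3, 3) = 6)
Function('I')(U) = Mul(4, U)
Pow(Function('m')(Function('I')(Function('s')(4, Mul(Add(5, 0), 0)))), -1) = Pow(Mul(61, Mul(4, 6)), -1) = Pow(Mul(61, 24), -1) = Pow(1464, -1) = Rational(1, 1464)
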